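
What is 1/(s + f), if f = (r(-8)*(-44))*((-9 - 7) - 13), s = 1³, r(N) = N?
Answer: -1/10207 ≈ -9.7972e-5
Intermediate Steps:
s = 1
f = -10208 (f = (-8*(-44))*((-9 - 7) - 13) = 352*(-16 - 13) = 352*(-29) = -10208)
1/(s + f) = 1/(1 - 10208) = 1/(-10207) = -1/10207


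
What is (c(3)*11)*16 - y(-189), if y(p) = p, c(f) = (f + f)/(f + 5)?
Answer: 321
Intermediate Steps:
c(f) = 2*f/(5 + f) (c(f) = (2*f)/(5 + f) = 2*f/(5 + f))
(c(3)*11)*16 - y(-189) = ((2*3/(5 + 3))*11)*16 - 1*(-189) = ((2*3/8)*11)*16 + 189 = ((2*3*(⅛))*11)*16 + 189 = ((¾)*11)*16 + 189 = (33/4)*16 + 189 = 132 + 189 = 321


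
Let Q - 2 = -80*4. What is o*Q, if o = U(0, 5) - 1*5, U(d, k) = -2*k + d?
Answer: 4770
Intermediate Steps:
U(d, k) = d - 2*k
Q = -318 (Q = 2 - 80*4 = 2 - 320 = -318)
o = -15 (o = (0 - 2*5) - 1*5 = (0 - 10) - 5 = -10 - 5 = -15)
o*Q = -15*(-318) = 4770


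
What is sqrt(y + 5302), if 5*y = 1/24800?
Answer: sqrt(203808880310)/6200 ≈ 72.815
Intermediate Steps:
y = 1/124000 (y = (1/5)/24800 = (1/5)*(1/24800) = 1/124000 ≈ 8.0645e-6)
sqrt(y + 5302) = sqrt(1/124000 + 5302) = sqrt(657448001/124000) = sqrt(203808880310)/6200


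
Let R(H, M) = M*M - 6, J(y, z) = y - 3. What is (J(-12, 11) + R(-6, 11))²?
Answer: 10000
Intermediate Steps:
J(y, z) = -3 + y
R(H, M) = -6 + M² (R(H, M) = M² - 6 = -6 + M²)
(J(-12, 11) + R(-6, 11))² = ((-3 - 12) + (-6 + 11²))² = (-15 + (-6 + 121))² = (-15 + 115)² = 100² = 10000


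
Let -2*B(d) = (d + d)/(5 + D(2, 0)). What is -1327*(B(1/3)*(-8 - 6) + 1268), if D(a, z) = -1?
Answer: -10105105/6 ≈ -1.6842e+6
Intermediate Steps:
B(d) = -d/4 (B(d) = -(d + d)/(2*(5 - 1)) = -2*d/(2*4) = -d/4)
-1327*(B(1/3)*(-8 - 6) + 1268) = -1327*((-¼/3)*(-8 - 6) + 1268) = -1327*(-¼*⅓*(-14) + 1268) = -1327*(-1/12*(-14) + 1268) = -1327*(7/6 + 1268) = -1327*7615/6 = -10105105/6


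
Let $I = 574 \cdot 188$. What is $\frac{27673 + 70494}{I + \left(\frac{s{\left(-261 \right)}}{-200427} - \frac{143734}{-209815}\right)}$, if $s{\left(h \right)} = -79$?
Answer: $\frac{4128176701187835}{4538008025281363} \approx 0.90969$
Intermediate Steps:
$I = 107912$
$\frac{27673 + 70494}{I + \left(\frac{s{\left(-261 \right)}}{-200427} - \frac{143734}{-209815}\right)} = \frac{27673 + 70494}{107912 - \left(- \frac{143734}{209815} - \frac{79}{200427}\right)} = \frac{98167}{107912 - - \frac{28824749803}{42052591005}} = \frac{98167}{107912 + \left(\frac{79}{200427} + \frac{143734}{209815}\right)} = \frac{98167}{107912 + \frac{28824749803}{42052591005}} = \frac{98167}{\frac{4538008025281363}{42052591005}} = 98167 \cdot \frac{42052591005}{4538008025281363} = \frac{4128176701187835}{4538008025281363}$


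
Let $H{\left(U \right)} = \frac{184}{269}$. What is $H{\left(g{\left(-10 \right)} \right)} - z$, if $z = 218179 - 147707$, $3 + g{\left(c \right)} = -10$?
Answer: $- \frac{18956784}{269} \approx -70471.0$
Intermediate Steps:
$g{\left(c \right)} = -13$ ($g{\left(c \right)} = -3 - 10 = -13$)
$H{\left(U \right)} = \frac{184}{269}$ ($H{\left(U \right)} = 184 \cdot \frac{1}{269} = \frac{184}{269}$)
$z = 70472$
$H{\left(g{\left(-10 \right)} \right)} - z = \frac{184}{269} - 70472 = - \frac{18956784}{269}$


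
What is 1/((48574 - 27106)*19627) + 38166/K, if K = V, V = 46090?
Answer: 8040668559233/9710066887620 ≈ 0.82808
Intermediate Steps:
K = 46090
1/((48574 - 27106)*19627) + 38166/K = 1/((48574 - 27106)*19627) + 38166/46090 = (1/19627)/21468 + 38166*(1/46090) = (1/21468)*(1/19627) + 19083/23045 = 1/421352436 + 19083/23045 = 8040668559233/9710066887620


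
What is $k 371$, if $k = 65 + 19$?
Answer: $31164$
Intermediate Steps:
$k = 84$
$k 371 = 84 \cdot 371 = 31164$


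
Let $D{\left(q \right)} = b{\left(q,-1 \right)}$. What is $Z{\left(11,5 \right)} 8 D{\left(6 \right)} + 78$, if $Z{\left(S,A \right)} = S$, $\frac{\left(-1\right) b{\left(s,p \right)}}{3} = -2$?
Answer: $606$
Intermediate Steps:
$b{\left(s,p \right)} = 6$ ($b{\left(s,p \right)} = \left(-3\right) \left(-2\right) = 6$)
$D{\left(q \right)} = 6$
$Z{\left(11,5 \right)} 8 D{\left(6 \right)} + 78 = 11 \cdot 8 \cdot 6 + 78 = 11 \cdot 48 + 78 = 528 + 78 = 606$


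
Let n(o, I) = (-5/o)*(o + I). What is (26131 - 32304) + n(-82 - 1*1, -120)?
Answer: -513374/83 ≈ -6185.2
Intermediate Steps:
n(o, I) = -5*(I + o)/o (n(o, I) = (-5/o)*(I + o) = -5*(I + o)/o)
(26131 - 32304) + n(-82 - 1*1, -120) = (26131 - 32304) + (-5 - 5*(-120)/(-82 - 1*1)) = -6173 + (-5 - 5*(-120)/(-82 - 1)) = -6173 + (-5 - 5*(-120)/(-83)) = -6173 + (-5 - 5*(-120)*(-1/83)) = -6173 + (-5 - 600/83) = -6173 - 1015/83 = -513374/83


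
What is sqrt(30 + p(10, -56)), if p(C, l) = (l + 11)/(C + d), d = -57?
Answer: sqrt(68385)/47 ≈ 5.5639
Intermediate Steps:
p(C, l) = (11 + l)/(-57 + C) (p(C, l) = (l + 11)/(C - 57) = (11 + l)/(-57 + C))
sqrt(30 + p(10, -56)) = sqrt(30 + (11 - 56)/(-57 + 10)) = sqrt(30 - 45/(-47)) = sqrt(30 - 1/47*(-45)) = sqrt(30 + 45/47) = sqrt(1455/47) = sqrt(68385)/47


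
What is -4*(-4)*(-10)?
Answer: -160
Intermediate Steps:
-4*(-4)*(-10) = 16*(-10) = -160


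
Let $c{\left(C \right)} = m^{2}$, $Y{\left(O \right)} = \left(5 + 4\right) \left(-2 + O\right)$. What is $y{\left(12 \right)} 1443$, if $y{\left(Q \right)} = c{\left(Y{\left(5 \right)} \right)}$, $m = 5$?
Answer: $36075$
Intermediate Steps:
$Y{\left(O \right)} = -18 + 9 O$ ($Y{\left(O \right)} = 9 \left(-2 + O\right) = -18 + 9 O$)
$c{\left(C \right)} = 25$ ($c{\left(C \right)} = 5^{2} = 25$)
$y{\left(Q \right)} = 25$
$y{\left(12 \right)} 1443 = 25 \cdot 1443 = 36075$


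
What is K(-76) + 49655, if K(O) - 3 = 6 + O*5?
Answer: 49284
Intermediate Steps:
K(O) = 9 + 5*O (K(O) = 3 + (6 + O*5) = 3 + (6 + 5*O) = 9 + 5*O)
K(-76) + 49655 = (9 + 5*(-76)) + 49655 = (9 - 380) + 49655 = -371 + 49655 = 49284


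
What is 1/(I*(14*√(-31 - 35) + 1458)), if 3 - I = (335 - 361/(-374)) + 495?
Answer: -45441/55188975275 + 187*I*√66/23652417975 ≈ -8.2337e-7 + 6.423e-8*I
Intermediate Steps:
I = -309659/374 (I = 3 - ((335 - 361/(-374)) + 495) = 3 - ((335 - 361*(-1/374)) + 495) = 3 - ((335 + 361/374) + 495) = 3 - (125651/374 + 495) = 3 - 1*310781/374 = 3 - 310781/374 = -309659/374 ≈ -827.96)
1/(I*(14*√(-31 - 35) + 1458)) = 1/(-309659*(14*√(-31 - 35) + 1458)/374) = 1/(-309659*(14*√(-66) + 1458)/374) = 1/(-309659*(14*(I*√66) + 1458)/374) = 1/(-309659*(14*I*√66 + 1458)/374) = 1/(-309659*(1458 + 14*I*√66)/374) = 1/(-225741411/187 - 2167613*I*√66/187)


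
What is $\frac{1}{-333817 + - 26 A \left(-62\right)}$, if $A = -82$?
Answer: $- \frac{1}{466001} \approx -2.1459 \cdot 10^{-6}$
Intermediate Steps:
$\frac{1}{-333817 + - 26 A \left(-62\right)} = \frac{1}{-333817 + \left(-26\right) \left(-82\right) \left(-62\right)} = \frac{1}{-333817 + 2132 \left(-62\right)} = \frac{1}{-333817 - 132184} = \frac{1}{-466001} = - \frac{1}{466001}$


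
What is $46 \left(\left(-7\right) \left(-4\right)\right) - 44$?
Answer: $1244$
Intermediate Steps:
$46 \left(\left(-7\right) \left(-4\right)\right) - 44 = 46 \cdot 28 - 44 = 1288 - 44 = 1244$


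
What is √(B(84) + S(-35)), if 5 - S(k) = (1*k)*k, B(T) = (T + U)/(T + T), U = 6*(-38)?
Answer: I*√59822/7 ≈ 34.941*I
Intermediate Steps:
U = -228
B(T) = (-228 + T)/(2*T) (B(T) = (T - 228)/(T + T) = (-228 + T)/((2*T)) = (-228 + T)*(1/(2*T)) = (-228 + T)/(2*T))
S(k) = 5 - k² (S(k) = 5 - 1*k*k = 5 - k*k = 5 - k²)
√(B(84) + S(-35)) = √((½)*(-228 + 84)/84 + (5 - 1*(-35)²)) = √((½)*(1/84)*(-144) + (5 - 1*1225)) = √(-6/7 + (5 - 1225)) = √(-6/7 - 1220) = √(-8546/7) = I*√59822/7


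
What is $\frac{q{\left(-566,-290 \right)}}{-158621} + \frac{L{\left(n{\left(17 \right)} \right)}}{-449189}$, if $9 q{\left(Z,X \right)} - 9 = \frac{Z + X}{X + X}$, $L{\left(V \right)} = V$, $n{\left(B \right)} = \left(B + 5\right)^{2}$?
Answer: $- \frac{100870514111}{92982304921545} \approx -0.0010848$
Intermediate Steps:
$n{\left(B \right)} = \left(5 + B\right)^{2}$
$q{\left(Z,X \right)} = 1 + \frac{X + Z}{18 X}$ ($q{\left(Z,X \right)} = 1 + \frac{\left(Z + X\right) \frac{1}{X + X}}{9} = 1 + \frac{\left(X + Z\right) \frac{1}{2 X}}{9} = 1 + \frac{\frac{1}{2} \frac{1}{X} \left(X + Z\right)}{9} = 1 + \frac{X + Z}{18 X}$)
$\frac{q{\left(-566,-290 \right)}}{-158621} + \frac{L{\left(n{\left(17 \right)} \right)}}{-449189} = \frac{\frac{1}{18} \frac{1}{-290} \left(-566 + 19 \left(-290\right)\right)}{-158621} + \frac{\left(5 + 17\right)^{2}}{-449189} = \frac{1}{18} \left(- \frac{1}{290}\right) \left(-566 - 5510\right) \left(- \frac{1}{158621}\right) + 22^{2} \left(- \frac{1}{449189}\right) = \frac{1}{18} \left(- \frac{1}{290}\right) \left(-6076\right) \left(- \frac{1}{158621}\right) + 484 \left(- \frac{1}{449189}\right) = \frac{1519}{1305} \left(- \frac{1}{158621}\right) - \frac{484}{449189} = - \frac{1519}{207000405} - \frac{484}{449189} = - \frac{100870514111}{92982304921545}$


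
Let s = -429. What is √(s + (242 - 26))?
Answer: I*√213 ≈ 14.595*I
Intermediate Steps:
√(s + (242 - 26)) = √(-429 + (242 - 26)) = √(-429 + 216) = √(-213) = I*√213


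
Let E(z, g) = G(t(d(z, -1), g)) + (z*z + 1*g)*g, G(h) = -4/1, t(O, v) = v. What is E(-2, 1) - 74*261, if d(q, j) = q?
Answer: -19313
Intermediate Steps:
G(h) = -4 (G(h) = -4*1 = -4)
E(z, g) = -4 + g*(g + z**2) (E(z, g) = -4 + (z*z + 1*g)*g = -4 + (z**2 + g)*g = -4 + (g + z**2)*g = -4 + g*(g + z**2))
E(-2, 1) - 74*261 = (-4 + 1**2 + 1*(-2)**2) - 74*261 = (-4 + 1 + 1*4) - 19314 = (-4 + 1 + 4) - 19314 = 1 - 19314 = -19313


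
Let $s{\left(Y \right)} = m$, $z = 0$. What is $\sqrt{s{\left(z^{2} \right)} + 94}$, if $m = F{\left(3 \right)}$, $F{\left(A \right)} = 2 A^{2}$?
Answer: $4 \sqrt{7} \approx 10.583$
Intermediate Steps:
$m = 18$ ($m = 2 \cdot 3^{2} = 2 \cdot 9 = 18$)
$s{\left(Y \right)} = 18$
$\sqrt{s{\left(z^{2} \right)} + 94} = \sqrt{18 + 94} = \sqrt{112} = 4 \sqrt{7}$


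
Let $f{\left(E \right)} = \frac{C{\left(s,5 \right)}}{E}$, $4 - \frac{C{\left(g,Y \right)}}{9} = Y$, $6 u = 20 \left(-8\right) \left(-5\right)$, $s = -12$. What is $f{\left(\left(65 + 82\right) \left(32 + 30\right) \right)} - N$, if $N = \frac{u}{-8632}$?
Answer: $\frac{142189}{9834006} \approx 0.014459$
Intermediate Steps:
$u = \frac{400}{3}$ ($u = \frac{20 \left(-8\right) \left(-5\right)}{6} = \frac{\left(-160\right) \left(-5\right)}{6} = \frac{1}{6} \cdot 800 = \frac{400}{3} \approx 133.33$)
$C{\left(g,Y \right)} = 36 - 9 Y$
$f{\left(E \right)} = - \frac{9}{E}$ ($f{\left(E \right)} = \frac{36 - 45}{E} = - \frac{9}{E}$)
$N = - \frac{50}{3237}$ ($N = \frac{400}{3 \left(-8632\right)} = \frac{400}{3} \left(- \frac{1}{8632}\right) = - \frac{50}{3237} \approx -0.015446$)
$f{\left(\left(65 + 82\right) \left(32 + 30\right) \right)} - N = - \frac{9}{\left(65 + 82\right) \left(32 + 30\right)} - - \frac{50}{3237} = - \frac{9}{147 \cdot 62} + \frac{50}{3237} = - \frac{9}{9114} + \frac{50}{3237} = \left(-9\right) \frac{1}{9114} + \frac{50}{3237} = - \frac{3}{3038} + \frac{50}{3237} = \frac{142189}{9834006}$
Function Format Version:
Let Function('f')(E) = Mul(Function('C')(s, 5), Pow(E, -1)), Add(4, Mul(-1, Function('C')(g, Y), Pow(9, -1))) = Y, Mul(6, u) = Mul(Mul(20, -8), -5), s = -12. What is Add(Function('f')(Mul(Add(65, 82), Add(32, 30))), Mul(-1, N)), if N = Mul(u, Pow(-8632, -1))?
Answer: Rational(142189, 9834006) ≈ 0.014459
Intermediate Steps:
u = Rational(400, 3) (u = Mul(Rational(1, 6), Mul(Mul(20, -8), -5)) = Mul(Rational(1, 6), Mul(-160, -5)) = Mul(Rational(1, 6), 800) = Rational(400, 3) ≈ 133.33)
Function('C')(g, Y) = Add(36, Mul(-9, Y))
Function('f')(E) = Mul(-9, Pow(E, -1)) (Function('f')(E) = Mul(Add(36, Mul(-9, 5)), Pow(E, -1)) = Mul(Add(36, -45), Pow(E, -1)) = Mul(-9, Pow(E, -1)))
N = Rational(-50, 3237) (N = Mul(Rational(400, 3), Pow(-8632, -1)) = Mul(Rational(400, 3), Rational(-1, 8632)) = Rational(-50, 3237) ≈ -0.015446)
Add(Function('f')(Mul(Add(65, 82), Add(32, 30))), Mul(-1, N)) = Add(Mul(-9, Pow(Mul(Add(65, 82), Add(32, 30)), -1)), Mul(-1, Rational(-50, 3237))) = Add(Mul(-9, Pow(Mul(147, 62), -1)), Rational(50, 3237)) = Add(Mul(-9, Pow(9114, -1)), Rational(50, 3237)) = Add(Mul(-9, Rational(1, 9114)), Rational(50, 3237)) = Add(Rational(-3, 3038), Rational(50, 3237)) = Rational(142189, 9834006)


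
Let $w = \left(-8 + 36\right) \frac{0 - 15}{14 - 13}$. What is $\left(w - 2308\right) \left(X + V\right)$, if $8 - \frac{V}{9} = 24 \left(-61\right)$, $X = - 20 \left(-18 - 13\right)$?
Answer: $-37831904$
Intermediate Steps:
$X = 620$ ($X = \left(-20\right) \left(-31\right) = 620$)
$V = 13248$ ($V = 72 - 9 \cdot 24 \left(-61\right) = 72 - -13176 = 72 + 13176 = 13248$)
$w = -420$ ($w = 28 \left(- \frac{15}{1}\right) = 28 \left(\left(-15\right) 1\right) = 28 \left(-15\right) = -420$)
$\left(w - 2308\right) \left(X + V\right) = \left(-420 - 2308\right) \left(620 + 13248\right) = \left(-2728\right) 13868 = -37831904$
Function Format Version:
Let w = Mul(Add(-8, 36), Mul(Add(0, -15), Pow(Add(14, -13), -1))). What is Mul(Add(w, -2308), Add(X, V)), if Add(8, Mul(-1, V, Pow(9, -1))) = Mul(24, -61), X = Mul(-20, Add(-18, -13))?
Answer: -37831904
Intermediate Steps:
X = 620 (X = Mul(-20, -31) = 620)
V = 13248 (V = Add(72, Mul(-9, Mul(24, -61))) = Add(72, Mul(-9, -1464)) = Add(72, 13176) = 13248)
w = -420 (w = Mul(28, Mul(-15, Pow(1, -1))) = Mul(28, Mul(-15, 1)) = Mul(28, -15) = -420)
Mul(Add(w, -2308), Add(X, V)) = Mul(Add(-420, -2308), Add(620, 13248)) = Mul(-2728, 13868) = -37831904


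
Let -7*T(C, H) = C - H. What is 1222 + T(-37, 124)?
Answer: 1245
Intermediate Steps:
T(C, H) = -C/7 + H/7 (T(C, H) = -(C - H)/7 = -C/7 + H/7)
1222 + T(-37, 124) = 1222 + (-1/7*(-37) + (1/7)*124) = 1222 + (37/7 + 124/7) = 1222 + 23 = 1245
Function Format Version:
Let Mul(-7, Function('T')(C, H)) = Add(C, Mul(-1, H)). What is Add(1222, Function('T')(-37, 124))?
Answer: 1245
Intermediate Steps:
Function('T')(C, H) = Add(Mul(Rational(-1, 7), C), Mul(Rational(1, 7), H)) (Function('T')(C, H) = Mul(Rational(-1, 7), Add(C, Mul(-1, H))) = Add(Mul(Rational(-1, 7), C), Mul(Rational(1, 7), H)))
Add(1222, Function('T')(-37, 124)) = Add(1222, Add(Mul(Rational(-1, 7), -37), Mul(Rational(1, 7), 124))) = Add(1222, Add(Rational(37, 7), Rational(124, 7))) = Add(1222, 23) = 1245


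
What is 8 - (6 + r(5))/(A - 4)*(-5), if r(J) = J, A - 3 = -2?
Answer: -31/3 ≈ -10.333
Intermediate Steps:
A = 1 (A = 3 - 2 = 1)
8 - (6 + r(5))/(A - 4)*(-5) = 8 - (6 + 5)/(1 - 4)*(-5) = 8 - 11/(-3)*(-5) = 8 - 11*(-1)/3*(-5) = 8 - 1*(-11/3)*(-5) = 8 + (11/3)*(-5) = 8 - 55/3 = -31/3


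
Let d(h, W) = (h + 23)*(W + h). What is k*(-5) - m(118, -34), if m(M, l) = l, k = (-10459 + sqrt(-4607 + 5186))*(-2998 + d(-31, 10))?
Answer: -147994816 + 14150*sqrt(579) ≈ -1.4765e+8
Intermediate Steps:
d(h, W) = (23 + h)*(W + h)
k = 29598970 - 2830*sqrt(579) (k = (-10459 + sqrt(-4607 + 5186))*(-2998 + ((-31)**2 + 23*10 + 23*(-31) + 10*(-31))) = (-10459 + sqrt(579))*(-2998 + (961 + 230 - 713 - 310)) = (-10459 + sqrt(579))*(-2998 + 168) = (-10459 + sqrt(579))*(-2830) = 29598970 - 2830*sqrt(579) ≈ 2.9531e+7)
k*(-5) - m(118, -34) = (29598970 - 2830*sqrt(579))*(-5) - 1*(-34) = (-147994850 + 14150*sqrt(579)) + 34 = -147994816 + 14150*sqrt(579)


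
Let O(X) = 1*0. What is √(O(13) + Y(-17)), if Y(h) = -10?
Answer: I*√10 ≈ 3.1623*I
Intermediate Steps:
O(X) = 0
√(O(13) + Y(-17)) = √(0 - 10) = √(-10) = I*√10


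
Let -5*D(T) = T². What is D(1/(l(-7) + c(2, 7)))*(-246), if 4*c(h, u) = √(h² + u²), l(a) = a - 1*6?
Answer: 3936/(5*(52 - √53)²) ≈ 0.39363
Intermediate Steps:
l(a) = -6 + a (l(a) = a - 6 = -6 + a)
c(h, u) = √(h² + u²)/4
D(T) = -T²/5
D(1/(l(-7) + c(2, 7)))*(-246) = -1/(5*((-6 - 7) + √(2² + 7²)/4)²)*(-246) = -1/(5*(-13 + √(4 + 49)/4)²)*(-246) = -1/(5*(-13 + √53/4)²)*(-246) = 246/(5*(-13 + √53/4)²)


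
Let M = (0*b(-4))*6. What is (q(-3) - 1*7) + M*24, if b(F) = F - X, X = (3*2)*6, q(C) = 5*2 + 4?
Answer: 7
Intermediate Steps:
q(C) = 14 (q(C) = 10 + 4 = 14)
X = 36 (X = 6*6 = 36)
b(F) = -36 + F (b(F) = F - 1*36 = F - 36 = -36 + F)
M = 0 (M = (0*(-36 - 4))*6 = (0*(-40))*6 = 0*6 = 0)
(q(-3) - 1*7) + M*24 = (14 - 1*7) + 0*24 = (14 - 7) + 0 = 7 + 0 = 7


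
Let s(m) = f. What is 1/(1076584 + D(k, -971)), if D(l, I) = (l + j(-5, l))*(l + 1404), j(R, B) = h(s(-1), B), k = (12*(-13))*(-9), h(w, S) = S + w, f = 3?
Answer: 1/8969872 ≈ 1.1148e-7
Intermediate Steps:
s(m) = 3
k = 1404 (k = -156*(-9) = 1404)
j(R, B) = 3 + B (j(R, B) = B + 3 = 3 + B)
D(l, I) = (3 + 2*l)*(1404 + l) (D(l, I) = (l + (3 + l))*(l + 1404) = (3 + 2*l)*(1404 + l))
1/(1076584 + D(k, -971)) = 1/(1076584 + (4212 + 2*1404² + 2811*1404)) = 1/(1076584 + (4212 + 2*1971216 + 3946644)) = 1/(1076584 + (4212 + 3942432 + 3946644)) = 1/(1076584 + 7893288) = 1/8969872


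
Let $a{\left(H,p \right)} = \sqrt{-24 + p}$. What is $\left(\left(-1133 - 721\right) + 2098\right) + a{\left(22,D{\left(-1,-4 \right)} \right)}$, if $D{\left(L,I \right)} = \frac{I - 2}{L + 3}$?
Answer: $244 + 3 i \sqrt{3} \approx 244.0 + 5.1962 i$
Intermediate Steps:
$D{\left(L,I \right)} = \frac{-2 + I}{3 + L}$
$\left(\left(-1133 - 721\right) + 2098\right) + a{\left(22,D{\left(-1,-4 \right)} \right)} = \left(\left(-1133 - 721\right) + 2098\right) + \sqrt{-24 + \frac{-2 - 4}{3 - 1}} = \left(-1854 + 2098\right) + \sqrt{-24 + \frac{1}{2} \left(-6\right)} = 244 + \sqrt{-24 + \frac{1}{2} \left(-6\right)} = 244 + \sqrt{-24 - 3} = 244 + \sqrt{-27} = 244 + 3 i \sqrt{3}$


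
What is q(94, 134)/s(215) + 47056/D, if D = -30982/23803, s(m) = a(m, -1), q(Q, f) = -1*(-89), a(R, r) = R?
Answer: -120406572861/3330565 ≈ -36152.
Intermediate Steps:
q(Q, f) = 89
s(m) = m
D = -30982/23803 (D = -30982*1/23803 = -30982/23803 ≈ -1.3016)
q(94, 134)/s(215) + 47056/D = 89/215 + 47056/(-30982/23803) = 89*(1/215) + 47056*(-23803/30982) = 89/215 - 560036984/15491 = -120406572861/3330565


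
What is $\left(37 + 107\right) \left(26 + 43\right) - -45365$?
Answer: $55301$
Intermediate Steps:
$\left(37 + 107\right) \left(26 + 43\right) - -45365 = 144 \cdot 69 + 45365 = 9936 + 45365 = 55301$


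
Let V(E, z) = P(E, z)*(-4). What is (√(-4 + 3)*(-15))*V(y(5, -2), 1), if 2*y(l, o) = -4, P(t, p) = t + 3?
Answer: 60*I ≈ 60.0*I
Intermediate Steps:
P(t, p) = 3 + t
y(l, o) = -2 (y(l, o) = (½)*(-4) = -2)
V(E, z) = -12 - 4*E (V(E, z) = (3 + E)*(-4) = -12 - 4*E)
(√(-4 + 3)*(-15))*V(y(5, -2), 1) = (√(-4 + 3)*(-15))*(-12 - 4*(-2)) = (√(-1)*(-15))*(-12 + 8) = (I*(-15))*(-4) = -15*I*(-4) = 60*I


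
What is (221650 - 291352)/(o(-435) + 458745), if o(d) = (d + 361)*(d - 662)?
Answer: -69702/539923 ≈ -0.12910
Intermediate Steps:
o(d) = (-662 + d)*(361 + d) (o(d) = (361 + d)*(-662 + d) = (-662 + d)*(361 + d))
(221650 - 291352)/(o(-435) + 458745) = (221650 - 291352)/((-238982 + (-435)² - 301*(-435)) + 458745) = -69702/((-238982 + 189225 + 130935) + 458745) = -69702/(81178 + 458745) = -69702/539923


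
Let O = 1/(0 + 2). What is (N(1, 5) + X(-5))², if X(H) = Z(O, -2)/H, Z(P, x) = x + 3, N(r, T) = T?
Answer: 576/25 ≈ 23.040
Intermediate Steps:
O = ½ (O = 1/2 = ½ ≈ 0.50000)
Z(P, x) = 3 + x
X(H) = 1/H (X(H) = (3 - 2)/H = 1/H)
(N(1, 5) + X(-5))² = (5 + 1/(-5))² = (5 - ⅕)² = (24/5)² = 576/25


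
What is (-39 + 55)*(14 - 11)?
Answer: 48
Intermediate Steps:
(-39 + 55)*(14 - 11) = 16*3 = 48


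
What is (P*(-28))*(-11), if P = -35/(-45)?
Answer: 2156/9 ≈ 239.56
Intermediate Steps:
P = 7/9 (P = -35*(-1/45) = 7/9 ≈ 0.77778)
(P*(-28))*(-11) = ((7/9)*(-28))*(-11) = -196/9*(-11) = 2156/9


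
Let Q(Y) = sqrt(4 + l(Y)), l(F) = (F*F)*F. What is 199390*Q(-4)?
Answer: 398780*I*sqrt(15) ≈ 1.5445e+6*I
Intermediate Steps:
l(F) = F**3 (l(F) = F**2*F = F**3)
Q(Y) = sqrt(4 + Y**3)
199390*Q(-4) = 199390*sqrt(4 + (-4)**3) = 199390*sqrt(4 - 64) = 199390*sqrt(-60) = 199390*(2*I*sqrt(15)) = 398780*I*sqrt(15)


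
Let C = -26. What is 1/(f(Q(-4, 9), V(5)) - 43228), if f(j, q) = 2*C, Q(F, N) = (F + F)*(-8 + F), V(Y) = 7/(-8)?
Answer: -1/43280 ≈ -2.3105e-5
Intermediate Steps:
V(Y) = -7/8 (V(Y) = 7*(-1/8) = -7/8)
Q(F, N) = 2*F*(-8 + F) (Q(F, N) = (2*F)*(-8 + F) = 2*F*(-8 + F))
f(j, q) = -52 (f(j, q) = 2*(-26) = -52)
1/(f(Q(-4, 9), V(5)) - 43228) = 1/(-52 - 43228) = 1/(-43280) = -1/43280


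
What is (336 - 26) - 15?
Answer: 295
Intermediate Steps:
(336 - 26) - 15 = 310 - 15 = 295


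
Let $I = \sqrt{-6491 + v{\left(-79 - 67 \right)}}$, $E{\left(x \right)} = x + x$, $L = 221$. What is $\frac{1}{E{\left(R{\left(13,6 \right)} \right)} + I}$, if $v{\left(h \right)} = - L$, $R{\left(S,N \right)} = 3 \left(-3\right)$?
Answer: $- \frac{9}{3518} - \frac{i \sqrt{1678}}{3518} \approx -0.0025583 - 0.011644 i$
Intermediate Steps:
$R{\left(S,N \right)} = -9$
$E{\left(x \right)} = 2 x$
$v{\left(h \right)} = -221$ ($v{\left(h \right)} = \left(-1\right) 221 = -221$)
$I = 2 i \sqrt{1678}$ ($I = \sqrt{-6491 - 221} = \sqrt{-6712} = 2 i \sqrt{1678} \approx 81.927 i$)
$\frac{1}{E{\left(R{\left(13,6 \right)} \right)} + I} = \frac{1}{2 \left(-9\right) + 2 i \sqrt{1678}} = \frac{1}{-18 + 2 i \sqrt{1678}}$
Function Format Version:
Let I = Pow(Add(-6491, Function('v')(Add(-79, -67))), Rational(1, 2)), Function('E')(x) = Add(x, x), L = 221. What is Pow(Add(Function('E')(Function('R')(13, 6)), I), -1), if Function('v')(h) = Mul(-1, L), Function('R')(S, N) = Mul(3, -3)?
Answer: Add(Rational(-9, 3518), Mul(Rational(-1, 3518), I, Pow(1678, Rational(1, 2)))) ≈ Add(-0.0025583, Mul(-0.011644, I))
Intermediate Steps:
Function('R')(S, N) = -9
Function('E')(x) = Mul(2, x)
Function('v')(h) = -221 (Function('v')(h) = Mul(-1, 221) = -221)
I = Mul(2, I, Pow(1678, Rational(1, 2))) (I = Pow(Add(-6491, -221), Rational(1, 2)) = Pow(-6712, Rational(1, 2)) = Mul(2, I, Pow(1678, Rational(1, 2))) ≈ Mul(81.927, I))
Pow(Add(Function('E')(Function('R')(13, 6)), I), -1) = Pow(Add(Mul(2, -9), Mul(2, I, Pow(1678, Rational(1, 2)))), -1) = Pow(Add(-18, Mul(2, I, Pow(1678, Rational(1, 2)))), -1)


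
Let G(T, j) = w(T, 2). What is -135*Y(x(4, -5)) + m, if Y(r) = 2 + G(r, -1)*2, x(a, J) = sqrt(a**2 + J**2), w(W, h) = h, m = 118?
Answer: -692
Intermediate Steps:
G(T, j) = 2
x(a, J) = sqrt(J**2 + a**2)
Y(r) = 6 (Y(r) = 2 + 2*2 = 2 + 4 = 6)
-135*Y(x(4, -5)) + m = -135*6 + 118 = -810 + 118 = -692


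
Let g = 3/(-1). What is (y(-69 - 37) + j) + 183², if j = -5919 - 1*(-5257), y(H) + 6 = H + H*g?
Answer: 33033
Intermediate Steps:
g = -3 (g = 3*(-1) = -3)
y(H) = -6 - 2*H (y(H) = -6 + (H + H*(-3)) = -6 + (H - 3*H) = -6 - 2*H)
j = -662 (j = -5919 + 5257 = -662)
(y(-69 - 37) + j) + 183² = ((-6 - 2*(-69 - 37)) - 662) + 183² = ((-6 - 2*(-106)) - 662) + 33489 = ((-6 + 212) - 662) + 33489 = (206 - 662) + 33489 = -456 + 33489 = 33033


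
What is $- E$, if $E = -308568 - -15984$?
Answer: $292584$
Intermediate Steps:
$E = -292584$ ($E = -308568 + 15984 = -292584$)
$- E = \left(-1\right) \left(-292584\right) = 292584$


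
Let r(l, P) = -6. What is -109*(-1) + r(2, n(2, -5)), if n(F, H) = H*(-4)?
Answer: 103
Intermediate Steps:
n(F, H) = -4*H
-109*(-1) + r(2, n(2, -5)) = -109*(-1) - 6 = 109 - 6 = 103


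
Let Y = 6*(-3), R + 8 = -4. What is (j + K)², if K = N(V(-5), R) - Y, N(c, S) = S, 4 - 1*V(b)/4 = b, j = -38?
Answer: 1024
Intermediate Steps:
V(b) = 16 - 4*b
R = -12 (R = -8 - 4 = -12)
Y = -18
K = 6 (K = -12 - 1*(-18) = -12 + 18 = 6)
(j + K)² = (-38 + 6)² = (-32)² = 1024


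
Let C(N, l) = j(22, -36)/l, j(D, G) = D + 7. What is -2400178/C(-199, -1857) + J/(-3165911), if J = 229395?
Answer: 14110878617364951/91811419 ≈ 1.5369e+8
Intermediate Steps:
j(D, G) = 7 + D
C(N, l) = 29/l (C(N, l) = (7 + 22)/l = 29/l)
-2400178/C(-199, -1857) + J/(-3165911) = -2400178/(29/(-1857)) + 229395/(-3165911) = -2400178/(29*(-1/1857)) + 229395*(-1/3165911) = -2400178/(-29/1857) - 229395/3165911 = -2400178*(-1857/29) - 229395/3165911 = 4457130546/29 - 229395/3165911 = 14110878617364951/91811419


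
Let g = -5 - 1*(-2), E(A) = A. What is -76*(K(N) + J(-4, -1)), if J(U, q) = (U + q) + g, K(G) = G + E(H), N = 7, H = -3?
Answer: 304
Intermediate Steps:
K(G) = -3 + G (K(G) = G - 3 = -3 + G)
g = -3 (g = -5 + 2 = -3)
J(U, q) = -3 + U + q (J(U, q) = (U + q) - 3 = -3 + U + q)
-76*(K(N) + J(-4, -1)) = -76*((-3 + 7) + (-3 - 4 - 1)) = -76*(4 - 8) = -76*(-4) = 304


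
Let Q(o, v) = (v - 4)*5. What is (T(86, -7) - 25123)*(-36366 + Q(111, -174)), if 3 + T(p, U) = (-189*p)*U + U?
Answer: -3302558120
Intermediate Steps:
Q(o, v) = -20 + 5*v (Q(o, v) = (-4 + v)*5 = -20 + 5*v)
T(p, U) = -3 + U - 189*U*p (T(p, U) = -3 + ((-189*p)*U + U) = -3 + (-189*U*p + U) = -3 + (U - 189*U*p) = -3 + U - 189*U*p)
(T(86, -7) - 25123)*(-36366 + Q(111, -174)) = ((-3 - 7 - 189*(-7)*86) - 25123)*(-36366 + (-20 + 5*(-174))) = ((-3 - 7 + 113778) - 25123)*(-36366 + (-20 - 870)) = (113768 - 25123)*(-36366 - 890) = 88645*(-37256) = -3302558120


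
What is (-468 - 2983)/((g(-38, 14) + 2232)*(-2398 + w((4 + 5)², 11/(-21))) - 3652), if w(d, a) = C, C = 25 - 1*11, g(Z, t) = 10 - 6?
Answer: 3451/5334276 ≈ 0.00064695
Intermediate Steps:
g(Z, t) = 4
C = 14 (C = 25 - 11 = 14)
w(d, a) = 14
(-468 - 2983)/((g(-38, 14) + 2232)*(-2398 + w((4 + 5)², 11/(-21))) - 3652) = (-468 - 2983)/((4 + 2232)*(-2398 + 14) - 3652) = -3451/(2236*(-2384) - 3652) = -3451/(-5330624 - 3652) = -3451/(-5334276) = -3451*(-1/5334276) = 3451/5334276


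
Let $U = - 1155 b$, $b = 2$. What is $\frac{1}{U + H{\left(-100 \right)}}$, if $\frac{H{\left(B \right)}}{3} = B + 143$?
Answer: $- \frac{1}{2181} \approx -0.00045851$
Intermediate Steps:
$H{\left(B \right)} = 429 + 3 B$ ($H{\left(B \right)} = 3 \left(B + 143\right) = 3 \left(143 + B\right) = 429 + 3 B$)
$U = -2310$ ($U = \left(-1155\right) 2 = -2310$)
$\frac{1}{U + H{\left(-100 \right)}} = \frac{1}{-2310 + \left(429 + 3 \left(-100\right)\right)} = \frac{1}{-2310 + \left(429 - 300\right)} = \frac{1}{-2310 + 129} = \frac{1}{-2181} = - \frac{1}{2181}$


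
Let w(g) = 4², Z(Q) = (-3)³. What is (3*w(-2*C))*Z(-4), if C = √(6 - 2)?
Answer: -1296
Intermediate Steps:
C = 2 (C = √4 = 2)
Z(Q) = -27
w(g) = 16
(3*w(-2*C))*Z(-4) = (3*16)*(-27) = 48*(-27) = -1296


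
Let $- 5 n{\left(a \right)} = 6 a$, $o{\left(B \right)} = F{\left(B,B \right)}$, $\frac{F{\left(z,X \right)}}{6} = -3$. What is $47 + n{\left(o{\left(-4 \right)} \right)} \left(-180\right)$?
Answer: $-3841$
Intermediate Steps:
$F{\left(z,X \right)} = -18$ ($F{\left(z,X \right)} = 6 \left(-3\right) = -18$)
$o{\left(B \right)} = -18$
$n{\left(a \right)} = - \frac{6 a}{5}$
$47 + n{\left(o{\left(-4 \right)} \right)} \left(-180\right) = 47 + \left(- \frac{6}{5}\right) \left(-18\right) \left(-180\right) = 47 + \frac{108}{5} \left(-180\right) = 47 - 3888 = -3841$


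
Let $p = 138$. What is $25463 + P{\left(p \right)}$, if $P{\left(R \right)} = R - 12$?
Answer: $25589$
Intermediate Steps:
$P{\left(R \right)} = -12 + R$
$25463 + P{\left(p \right)} = 25463 + \left(-12 + 138\right) = 25463 + 126 = 25589$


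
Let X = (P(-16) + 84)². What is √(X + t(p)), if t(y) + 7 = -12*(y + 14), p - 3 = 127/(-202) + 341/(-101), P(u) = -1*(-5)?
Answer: 2*√19784991/101 ≈ 88.080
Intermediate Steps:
P(u) = 5
p = -203/202 (p = 3 + (127/(-202) + 341/(-101)) = 3 + (127*(-1/202) + 341*(-1/101)) = 3 + (-127/202 - 341/101) = 3 - 809/202 = -203/202 ≈ -1.0049)
X = 7921 (X = (5 + 84)² = 89² = 7921)
t(y) = -175 - 12*y (t(y) = -7 - 12*(y + 14) = -7 - 12*(14 + y) = -7 + (-168 - 12*y) = -175 - 12*y)
√(X + t(p)) = √(7921 + (-175 - 12*(-203/202))) = √(7921 + (-175 + 1218/101)) = √(7921 - 16457/101) = √(783564/101) = 2*√19784991/101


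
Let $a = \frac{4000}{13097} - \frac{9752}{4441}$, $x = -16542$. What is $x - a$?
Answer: $- \frac{962035241190}{58163777} \approx -16540.0$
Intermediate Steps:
$a = - \frac{109957944}{58163777}$ ($a = 4000 \cdot \frac{1}{13097} - \frac{9752}{4441} = \frac{4000}{13097} - \frac{9752}{4441} = - \frac{109957944}{58163777} \approx -1.8905$)
$x - a = -16542 - - \frac{109957944}{58163777} = -16542 + \frac{109957944}{58163777} = - \frac{962035241190}{58163777}$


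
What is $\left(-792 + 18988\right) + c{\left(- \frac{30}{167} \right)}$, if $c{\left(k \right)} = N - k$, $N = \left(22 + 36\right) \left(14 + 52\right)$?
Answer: $\frac{3678038}{167} \approx 22024.0$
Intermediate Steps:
$N = 3828$ ($N = 58 \cdot 66 = 3828$)
$c{\left(k \right)} = 3828 - k$
$\left(-792 + 18988\right) + c{\left(- \frac{30}{167} \right)} = \left(-792 + 18988\right) + \left(3828 - - \frac{30}{167}\right) = 18196 + \left(3828 - \left(-30\right) \frac{1}{167}\right) = 18196 + \left(3828 - - \frac{30}{167}\right) = 18196 + \left(3828 + \frac{30}{167}\right) = 18196 + \frac{639306}{167} = \frac{3678038}{167}$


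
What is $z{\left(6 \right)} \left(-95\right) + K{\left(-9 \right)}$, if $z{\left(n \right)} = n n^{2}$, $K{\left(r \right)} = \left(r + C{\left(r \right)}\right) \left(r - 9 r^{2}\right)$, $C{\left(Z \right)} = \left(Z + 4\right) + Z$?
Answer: $-3546$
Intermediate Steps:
$C{\left(Z \right)} = 4 + 2 Z$ ($C{\left(Z \right)} = \left(4 + Z\right) + Z = 4 + 2 Z$)
$K{\left(r \right)} = \left(4 + 3 r\right) \left(r - 9 r^{2}\right)$ ($K{\left(r \right)} = \left(r + \left(4 + 2 r\right)\right) \left(r - 9 r^{2}\right) = \left(4 + 3 r\right) \left(r - 9 r^{2}\right)$)
$z{\left(n \right)} = n^{3}$
$z{\left(6 \right)} \left(-95\right) + K{\left(-9 \right)} = 6^{3} \left(-95\right) - 9 \left(4 - -297 - 27 \left(-9\right)^{2}\right) = 216 \left(-95\right) - 9 \left(4 + 297 - 2187\right) = -20520 - 9 \left(4 + 297 - 2187\right) = -20520 - -16974 = -20520 + 16974 = -3546$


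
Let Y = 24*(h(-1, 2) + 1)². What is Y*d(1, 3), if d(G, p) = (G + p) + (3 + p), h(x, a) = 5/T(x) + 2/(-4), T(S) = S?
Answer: 4860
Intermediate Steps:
h(x, a) = -½ + 5/x (h(x, a) = 5/x + 2/(-4) = 5/x + 2*(-¼) = 5/x - ½ = -½ + 5/x)
d(G, p) = 3 + G + 2*p
Y = 486 (Y = 24*((½)*(10 - 1*(-1))/(-1) + 1)² = 24*((½)*(-1)*(10 + 1) + 1)² = 24*((½)*(-1)*11 + 1)² = 24*(-11/2 + 1)² = 24*(-9/2)² = 24*(81/4) = 486)
Y*d(1, 3) = 486*(3 + 1 + 2*3) = 486*(3 + 1 + 6) = 486*10 = 4860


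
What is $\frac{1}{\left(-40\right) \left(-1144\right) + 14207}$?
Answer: $\frac{1}{59967} \approx 1.6676 \cdot 10^{-5}$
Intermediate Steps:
$\frac{1}{\left(-40\right) \left(-1144\right) + 14207} = \frac{1}{45760 + 14207} = \frac{1}{59967}$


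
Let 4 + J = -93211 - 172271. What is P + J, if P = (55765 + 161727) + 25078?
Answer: -22916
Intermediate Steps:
P = 242570 (P = 217492 + 25078 = 242570)
J = -265486 (J = -4 + (-93211 - 172271) = -4 - 265482 = -265486)
P + J = 242570 - 265486 = -22916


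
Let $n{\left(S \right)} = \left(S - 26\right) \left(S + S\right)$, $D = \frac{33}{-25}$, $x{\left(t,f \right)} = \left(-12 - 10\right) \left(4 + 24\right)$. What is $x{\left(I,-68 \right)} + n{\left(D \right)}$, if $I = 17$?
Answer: $- \frac{339922}{625} \approx -543.88$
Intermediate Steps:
$x{\left(t,f \right)} = -616$ ($x{\left(t,f \right)} = \left(-22\right) 28 = -616$)
$D = - \frac{33}{25}$ ($D = 33 \left(- \frac{1}{25}\right) = - \frac{33}{25} \approx -1.32$)
$n{\left(S \right)} = 2 S \left(-26 + S\right)$ ($n{\left(S \right)} = \left(-26 + S\right) 2 S = 2 S \left(-26 + S\right)$)
$x{\left(I,-68 \right)} + n{\left(D \right)} = -616 + 2 \left(- \frac{33}{25}\right) \left(-26 - \frac{33}{25}\right) = -616 + 2 \left(- \frac{33}{25}\right) \left(- \frac{683}{25}\right) = -616 + \frac{45078}{625} = - \frac{339922}{625}$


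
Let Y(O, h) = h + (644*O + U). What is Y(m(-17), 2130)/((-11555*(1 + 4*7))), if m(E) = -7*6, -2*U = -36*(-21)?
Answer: 25296/335095 ≈ 0.075489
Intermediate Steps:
U = -378 (U = -(-18)*(-21) = -½*756 = -378)
m(E) = -42
Y(O, h) = -378 + h + 644*O (Y(O, h) = h + (644*O - 378) = h + (-378 + 644*O) = -378 + h + 644*O)
Y(m(-17), 2130)/((-11555*(1 + 4*7))) = (-378 + 2130 + 644*(-42))/((-11555*(1 + 4*7))) = (-378 + 2130 - 27048)/((-11555*(1 + 28))) = -25296/((-11555*29)) = -25296/(-335095) = -25296*(-1/335095) = 25296/335095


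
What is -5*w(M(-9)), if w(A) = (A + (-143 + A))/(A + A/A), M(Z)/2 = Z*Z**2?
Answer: -15295/1457 ≈ -10.498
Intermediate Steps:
M(Z) = 2*Z**3 (M(Z) = 2*(Z*Z**2) = 2*Z**3)
w(A) = (-143 + 2*A)/(1 + A) (w(A) = (-143 + 2*A)/(A + 1) = (-143 + 2*A)/(1 + A))
-5*w(M(-9)) = -5*(-143 + 2*(2*(-9)**3))/(1 + 2*(-9)**3) = -5*(-143 + 2*(2*(-729)))/(1 + 2*(-729)) = -5*(-143 + 2*(-1458))/(1 - 1458) = -5*(-143 - 2916)/(-1457) = -(-5)*(-3059)/1457 = -5*3059/1457 = -15295/1457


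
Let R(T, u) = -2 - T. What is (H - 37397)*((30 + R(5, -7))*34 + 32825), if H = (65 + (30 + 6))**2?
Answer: -913975972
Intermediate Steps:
H = 10201 (H = (65 + 36)**2 = 101**2 = 10201)
(H - 37397)*((30 + R(5, -7))*34 + 32825) = (10201 - 37397)*((30 + (-2 - 1*5))*34 + 32825) = -27196*((30 + (-2 - 5))*34 + 32825) = -27196*((30 - 7)*34 + 32825) = -27196*(23*34 + 32825) = -27196*(782 + 32825) = -27196*33607 = -913975972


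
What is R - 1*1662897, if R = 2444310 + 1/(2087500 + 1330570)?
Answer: 2670924332911/3418070 ≈ 7.8141e+5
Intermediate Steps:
R = 8354822681701/3418070 (R = 2444310 + 1/3418070 = 8354822681701/3418070 ≈ 2.4443e+6)
R - 1*1662897 = 8354822681701/3418070 - 1*1662897 = 8354822681701/3418070 - 1662897 = 2670924332911/3418070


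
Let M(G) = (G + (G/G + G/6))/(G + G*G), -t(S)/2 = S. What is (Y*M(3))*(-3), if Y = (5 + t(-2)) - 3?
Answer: -27/4 ≈ -6.7500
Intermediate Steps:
t(S) = -2*S
Y = 6 (Y = (5 - 2*(-2)) - 3 = (5 + 4) - 3 = 9 - 3 = 6)
M(G) = (1 + 7*G/6)/(G + G**2) (M(G) = (G + (1 + G*(1/6)))/(G + G**2) = (G + (1 + G/6))/(G + G**2) = (1 + 7*G/6)/(G + G**2))
(Y*M(3))*(-3) = (6*((1/6)*(6 + 7*3)/(3*(1 + 3))))*(-3) = (6*((1/6)*(1/3)*(6 + 21)/4))*(-3) = (6*((1/6)*(1/3)*(1/4)*27))*(-3) = (6*(3/8))*(-3) = (9/4)*(-3) = -27/4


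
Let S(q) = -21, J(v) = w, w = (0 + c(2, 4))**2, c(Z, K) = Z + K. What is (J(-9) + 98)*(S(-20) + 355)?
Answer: 44756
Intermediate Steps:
c(Z, K) = K + Z
w = 36 (w = (0 + (4 + 2))**2 = (0 + 6)**2 = 6**2 = 36)
J(v) = 36
(J(-9) + 98)*(S(-20) + 355) = (36 + 98)*(-21 + 355) = 134*334 = 44756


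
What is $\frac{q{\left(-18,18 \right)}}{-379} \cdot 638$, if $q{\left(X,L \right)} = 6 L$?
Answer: $- \frac{68904}{379} \approx -181.8$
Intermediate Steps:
$\frac{q{\left(-18,18 \right)}}{-379} \cdot 638 = \frac{6 \cdot 18}{-379} \cdot 638 = 108 \left(- \frac{1}{379}\right) 638 = \left(- \frac{108}{379}\right) 638 = - \frac{68904}{379}$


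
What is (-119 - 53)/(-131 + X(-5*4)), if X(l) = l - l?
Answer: 172/131 ≈ 1.3130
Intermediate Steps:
X(l) = 0
(-119 - 53)/(-131 + X(-5*4)) = (-119 - 53)/(-131 + 0) = -172/(-131) = -1/131*(-172) = 172/131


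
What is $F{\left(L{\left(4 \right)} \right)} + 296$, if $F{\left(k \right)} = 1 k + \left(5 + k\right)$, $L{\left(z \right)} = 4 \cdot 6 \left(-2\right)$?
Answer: $205$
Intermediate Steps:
$L{\left(z \right)} = -48$ ($L{\left(z \right)} = 24 \left(-2\right) = -48$)
$F{\left(k \right)} = 5 + 2 k$ ($F{\left(k \right)} = k + \left(5 + k\right) = 5 + 2 k$)
$F{\left(L{\left(4 \right)} \right)} + 296 = \left(5 + 2 \left(-48\right)\right) + 296 = \left(5 - 96\right) + 296 = -91 + 296 = 205$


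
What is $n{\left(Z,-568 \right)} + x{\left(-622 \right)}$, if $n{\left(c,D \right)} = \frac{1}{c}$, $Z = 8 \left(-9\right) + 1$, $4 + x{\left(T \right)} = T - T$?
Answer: $- \frac{285}{71} \approx -4.0141$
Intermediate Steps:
$x{\left(T \right)} = -4$ ($x{\left(T \right)} = -4 + \left(T - T\right) = -4 + 0 = -4$)
$Z = -71$ ($Z = -72 + 1 = -71$)
$n{\left(Z,-568 \right)} + x{\left(-622 \right)} = \frac{1}{-71} - 4 = - \frac{1}{71} - 4 = - \frac{285}{71}$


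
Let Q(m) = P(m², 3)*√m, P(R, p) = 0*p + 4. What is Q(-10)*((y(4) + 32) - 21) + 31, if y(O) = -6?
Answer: 31 + 20*I*√10 ≈ 31.0 + 63.246*I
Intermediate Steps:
P(R, p) = 4 (P(R, p) = 0 + 4 = 4)
Q(m) = 4*√m
Q(-10)*((y(4) + 32) - 21) + 31 = (4*√(-10))*((-6 + 32) - 21) + 31 = (4*(I*√10))*(26 - 21) + 31 = (4*I*√10)*5 + 31 = 20*I*√10 + 31 = 31 + 20*I*√10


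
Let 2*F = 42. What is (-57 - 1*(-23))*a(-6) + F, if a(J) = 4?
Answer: -115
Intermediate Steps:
F = 21 (F = (½)*42 = 21)
(-57 - 1*(-23))*a(-6) + F = (-57 - 1*(-23))*4 + 21 = (-57 + 23)*4 + 21 = -34*4 + 21 = -136 + 21 = -115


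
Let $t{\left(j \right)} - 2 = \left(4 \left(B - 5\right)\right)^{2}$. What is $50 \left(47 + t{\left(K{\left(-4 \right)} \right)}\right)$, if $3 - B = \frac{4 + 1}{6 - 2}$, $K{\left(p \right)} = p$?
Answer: $10900$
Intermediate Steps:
$B = \frac{7}{4}$ ($B = 3 - \frac{4 + 1}{6 - 2} = 3 - \frac{5}{4} = \frac{7}{4} \approx 1.75$)
$t{\left(j \right)} = 171$ ($t{\left(j \right)} = 2 + \left(4 \left(\frac{7}{4} - 5\right)\right)^{2} = 2 + \left(4 \left(- \frac{13}{4}\right)\right)^{2} = 2 + \left(-13\right)^{2} = 2 + 169 = 171$)
$50 \left(47 + t{\left(K{\left(-4 \right)} \right)}\right) = 50 \left(47 + 171\right) = 50 \cdot 218 = 10900$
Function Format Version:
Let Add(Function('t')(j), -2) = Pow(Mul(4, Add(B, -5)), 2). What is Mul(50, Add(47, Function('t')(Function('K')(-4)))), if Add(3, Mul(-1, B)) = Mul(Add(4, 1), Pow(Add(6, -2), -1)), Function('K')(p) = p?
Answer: 10900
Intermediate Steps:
B = Rational(7, 4) (B = Add(3, Mul(-1, Mul(Add(4, 1), Pow(Add(6, -2), -1)))) = Add(3, Mul(-1, Mul(5, Pow(4, -1)))) = Add(3, Mul(-1, Mul(5, Rational(1, 4)))) = Add(3, Mul(-1, Rational(5, 4))) = Add(3, Rational(-5, 4)) = Rational(7, 4) ≈ 1.7500)
Function('t')(j) = 171 (Function('t')(j) = Add(2, Pow(Mul(4, Add(Rational(7, 4), -5)), 2)) = Add(2, Pow(Mul(4, Rational(-13, 4)), 2)) = Add(2, Pow(-13, 2)) = Add(2, 169) = 171)
Mul(50, Add(47, Function('t')(Function('K')(-4)))) = Mul(50, Add(47, 171)) = Mul(50, 218) = 10900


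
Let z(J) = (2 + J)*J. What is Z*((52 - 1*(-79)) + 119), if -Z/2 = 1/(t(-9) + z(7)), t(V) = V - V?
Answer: -500/63 ≈ -7.9365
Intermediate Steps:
t(V) = 0
z(J) = J*(2 + J)
Z = -2/63 (Z = -2/(0 + 7*(2 + 7)) = -2/(0 + 7*9) = -2/(0 + 63) = -2/63 ≈ -0.031746)
Z*((52 - 1*(-79)) + 119) = -2*((52 - 1*(-79)) + 119)/63 = -2*((52 + 79) + 119)/63 = -2*(131 + 119)/63 = -2/63*250 = -500/63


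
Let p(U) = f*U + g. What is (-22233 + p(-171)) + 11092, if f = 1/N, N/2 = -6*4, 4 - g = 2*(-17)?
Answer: -177591/16 ≈ -11099.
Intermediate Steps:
g = 38 (g = 4 - 2*(-17) = 4 - 1*(-34) = 4 + 34 = 38)
N = -48 (N = 2*(-6*4) = 2*(-24) = -48)
f = -1/48 (f = 1/(-48) = -1/48 ≈ -0.020833)
p(U) = 38 - U/48 (p(U) = -U/48 + 38 = 38 - U/48)
(-22233 + p(-171)) + 11092 = (-22233 + (38 - 1/48*(-171))) + 11092 = (-22233 + (38 + 57/16)) + 11092 = (-22233 + 665/16) + 11092 = -355063/16 + 11092 = -177591/16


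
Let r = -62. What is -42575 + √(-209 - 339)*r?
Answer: -42575 - 124*I*√137 ≈ -42575.0 - 1451.4*I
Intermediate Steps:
-42575 + √(-209 - 339)*r = -42575 + √(-209 - 339)*(-62) = -42575 + √(-548)*(-62) = -42575 + (2*I*√137)*(-62) = -42575 - 124*I*√137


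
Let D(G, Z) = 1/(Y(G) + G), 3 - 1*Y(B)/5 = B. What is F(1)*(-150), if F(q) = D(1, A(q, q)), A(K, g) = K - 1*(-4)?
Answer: -150/11 ≈ -13.636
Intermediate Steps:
Y(B) = 15 - 5*B
A(K, g) = 4 + K (A(K, g) = K + 4 = 4 + K)
D(G, Z) = 1/(15 - 4*G) (D(G, Z) = 1/((15 - 5*G) + G) = 1/(15 - 4*G))
F(q) = 1/11 (F(q) = -1/(-15 + 4*1) = -1/(-15 + 4) = -1/(-11) = -1*(-1/11) = 1/11)
F(1)*(-150) = (1/11)*(-150) = -150/11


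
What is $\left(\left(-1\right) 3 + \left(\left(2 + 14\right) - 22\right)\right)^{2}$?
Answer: $81$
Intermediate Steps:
$\left(\left(-1\right) 3 + \left(\left(2 + 14\right) - 22\right)\right)^{2} = \left(-3 + \left(16 - 22\right)\right)^{2} = \left(-3 - 6\right)^{2} = \left(-9\right)^{2} = 81$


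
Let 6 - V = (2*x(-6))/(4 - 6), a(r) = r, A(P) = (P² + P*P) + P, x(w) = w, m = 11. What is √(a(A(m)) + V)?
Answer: √253 ≈ 15.906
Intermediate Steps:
A(P) = P + 2*P² (A(P) = (P² + P²) + P = 2*P² + P = P + 2*P²)
V = 0 (V = 6 - 2*(-6)/(4 - 6) = 6 - (-12)/(-2) = 6 - (-12)*(-1)/2 = 6 - 1*6 = 6 - 6 = 0)
√(a(A(m)) + V) = √(11*(1 + 2*11) + 0) = √(11*(1 + 22) + 0) = √(11*23 + 0) = √(253 + 0) = √253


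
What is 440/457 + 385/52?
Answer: 198825/23764 ≈ 8.3667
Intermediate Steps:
440/457 + 385/52 = 198825/23764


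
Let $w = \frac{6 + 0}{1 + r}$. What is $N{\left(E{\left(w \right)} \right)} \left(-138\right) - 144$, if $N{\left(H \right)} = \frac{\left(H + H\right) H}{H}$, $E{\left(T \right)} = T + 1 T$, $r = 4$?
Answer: $- \frac{4032}{5} \approx -806.4$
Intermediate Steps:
$w = \frac{6}{5}$ ($w = \frac{6 + 0}{1 + 4} = \frac{6}{5} \approx 1.2$)
$E{\left(T \right)} = 2 T$ ($E{\left(T \right)} = T + T = 2 T$)
$N{\left(H \right)} = 2 H$ ($N{\left(H \right)} = \frac{2 H H}{H} = \frac{2 H^{2}}{H} = 2 H$)
$N{\left(E{\left(w \right)} \right)} \left(-138\right) - 144 = 2 \cdot 2 \cdot \frac{6}{5} \left(-138\right) - 144 = 2 \cdot \frac{12}{5} \left(-138\right) - 144 = \frac{24}{5} \left(-138\right) - 144 = - \frac{3312}{5} - 144 = - \frac{4032}{5}$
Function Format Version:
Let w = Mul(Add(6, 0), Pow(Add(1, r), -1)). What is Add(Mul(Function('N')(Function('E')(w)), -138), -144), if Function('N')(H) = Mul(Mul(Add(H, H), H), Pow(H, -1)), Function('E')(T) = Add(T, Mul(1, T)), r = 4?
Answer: Rational(-4032, 5) ≈ -806.40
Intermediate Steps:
w = Rational(6, 5) (w = Mul(Add(6, 0), Pow(Add(1, 4), -1)) = Mul(6, Pow(5, -1)) = Mul(6, Rational(1, 5)) = Rational(6, 5) ≈ 1.2000)
Function('E')(T) = Mul(2, T) (Function('E')(T) = Add(T, T) = Mul(2, T))
Function('N')(H) = Mul(2, H) (Function('N')(H) = Mul(Mul(Mul(2, H), H), Pow(H, -1)) = Mul(Mul(2, Pow(H, 2)), Pow(H, -1)) = Mul(2, H))
Add(Mul(Function('N')(Function('E')(w)), -138), -144) = Add(Mul(Mul(2, Mul(2, Rational(6, 5))), -138), -144) = Add(Mul(Mul(2, Rational(12, 5)), -138), -144) = Add(Mul(Rational(24, 5), -138), -144) = Add(Rational(-3312, 5), -144) = Rational(-4032, 5)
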